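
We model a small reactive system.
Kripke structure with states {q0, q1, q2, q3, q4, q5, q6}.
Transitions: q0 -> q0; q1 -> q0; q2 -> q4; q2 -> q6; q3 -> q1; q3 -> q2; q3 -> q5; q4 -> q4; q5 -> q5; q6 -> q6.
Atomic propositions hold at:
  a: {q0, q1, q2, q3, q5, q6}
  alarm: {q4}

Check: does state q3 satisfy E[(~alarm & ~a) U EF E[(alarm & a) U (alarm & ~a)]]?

Sat(~alarm) = {q0, q1, q2, q3, q5, q6}
Sat(~a) = {q4}
Sat(~alarm & ~a) = ∅
Sat(alarm & a) = ∅
Sat(alarm & ~a) = {q4}
E[(alarm & a) U (alarm & ~a)]: least fixpoint, start Z0 = Sat((alarm & ~a)) = {q4}, add states in Sat(alarm & a) with some successor in Z. Already a fixed point.
Sat(E[(alarm & a) U (alarm & ~a)]) = {q4}
EF E[(alarm & a) U (alarm & ~a)]: least fixpoint, start Z0 = {q4}, add states with some successor in Z. Z1 = {q2, q4}; Z2 = {q2, q3, q4}; fixed.
Sat(EF E[(alarm & a) U (alarm & ~a)]) = {q2, q3, q4}
E[(~alarm & ~a) U EF E[(alarm & a) U (alarm & ~a)]]: least fixpoint, start Z0 = Sat(EF E[(alarm & a) U (alarm & ~a)]) = {q2, q3, q4}, add states in Sat(~alarm & ~a) with some successor in Z. Already a fixed point.
Sat(E[(~alarm & ~a) U EF E[(alarm & a) U (alarm & ~a)]]) = {q2, q3, q4}
q3 ∈ Sat(E[(~alarm & ~a) U EF E[(alarm & a) U (alarm & ~a)]]) = {q2, q3, q4}, so the formula holds at q3.

Yes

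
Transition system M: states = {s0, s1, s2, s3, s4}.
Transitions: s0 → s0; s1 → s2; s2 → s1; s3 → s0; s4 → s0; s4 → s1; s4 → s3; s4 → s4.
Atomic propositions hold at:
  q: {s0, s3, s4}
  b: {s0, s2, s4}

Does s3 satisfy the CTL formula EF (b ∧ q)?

Yes

Sat(b ∧ q) = {s0, s4}
EF (b ∧ q): least fixpoint, start Z0 = {s0, s4}, add states with some successor in Z. Z1 = {s0, s3, s4}; fixed.
Sat(EF (b ∧ q)) = {s0, s3, s4}
s3 ∈ Sat(EF (b ∧ q)) = {s0, s3, s4}, so the formula holds at s3.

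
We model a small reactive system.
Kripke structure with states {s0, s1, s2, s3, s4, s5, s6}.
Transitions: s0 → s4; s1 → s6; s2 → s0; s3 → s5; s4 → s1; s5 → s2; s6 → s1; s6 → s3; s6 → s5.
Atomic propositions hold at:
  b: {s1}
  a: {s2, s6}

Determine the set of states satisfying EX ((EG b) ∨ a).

{s1, s5}

EG b: greatest fixpoint, start Z0 = {s1}, keep only states in Sat with some successor in Z. Z1 = ∅; fixed.
Sat(EG b) = ∅
Sat((EG b) ∨ a) = {s2, s6}
Sat(EX ((EG b) ∨ a)) = {s : some successor in {s2, s6}} = {s1, s5}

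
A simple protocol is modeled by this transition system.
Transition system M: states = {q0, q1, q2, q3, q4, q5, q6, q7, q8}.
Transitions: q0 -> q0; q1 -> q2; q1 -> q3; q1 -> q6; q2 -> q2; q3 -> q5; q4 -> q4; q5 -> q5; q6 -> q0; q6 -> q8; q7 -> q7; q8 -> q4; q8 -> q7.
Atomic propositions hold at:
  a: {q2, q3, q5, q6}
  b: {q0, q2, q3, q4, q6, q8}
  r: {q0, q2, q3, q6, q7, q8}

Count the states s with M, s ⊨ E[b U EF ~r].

Sat(~r) = {q1, q4, q5}
EF ~r: least fixpoint, start Z0 = {q1, q4, q5}, add states with some successor in Z. Z1 = {q1, q3, q4, q5, q8}; Z2 = {q1, q3, q4, q5, q6, q8}; fixed.
Sat(EF ~r) = {q1, q3, q4, q5, q6, q8}
E[b U EF ~r]: least fixpoint, start Z0 = Sat(EF ~r) = {q1, q3, q4, q5, q6, q8}, add states in Sat(b) with some successor in Z. Already a fixed point.
Sat(E[b U EF ~r]) = {q1, q3, q4, q5, q6, q8}
|Sat(E[b U EF ~r])| = |{q1, q3, q4, q5, q6, q8}| = 6.

6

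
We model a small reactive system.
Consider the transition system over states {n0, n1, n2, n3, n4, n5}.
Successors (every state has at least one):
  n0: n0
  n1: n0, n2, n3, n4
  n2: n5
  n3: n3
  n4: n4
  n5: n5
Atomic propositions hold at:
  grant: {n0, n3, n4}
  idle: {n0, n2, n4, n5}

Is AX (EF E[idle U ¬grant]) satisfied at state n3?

Sat(¬grant) = {n1, n2, n5}
E[idle U ¬grant]: least fixpoint, start Z0 = Sat(¬grant) = {n1, n2, n5}, add states in Sat(idle) with some successor in Z. Already a fixed point.
Sat(E[idle U ¬grant]) = {n1, n2, n5}
EF E[idle U ¬grant]: least fixpoint, start Z0 = {n1, n2, n5}, add states with some successor in Z. Already a fixed point.
Sat(EF E[idle U ¬grant]) = {n1, n2, n5}
Sat(AX (EF E[idle U ¬grant])) = {s : every successor in {n1, n2, n5}} = {n2, n5}
n3 ∉ Sat(AX (EF E[idle U ¬grant])) = {n2, n5}, so the formula does not hold at n3.

No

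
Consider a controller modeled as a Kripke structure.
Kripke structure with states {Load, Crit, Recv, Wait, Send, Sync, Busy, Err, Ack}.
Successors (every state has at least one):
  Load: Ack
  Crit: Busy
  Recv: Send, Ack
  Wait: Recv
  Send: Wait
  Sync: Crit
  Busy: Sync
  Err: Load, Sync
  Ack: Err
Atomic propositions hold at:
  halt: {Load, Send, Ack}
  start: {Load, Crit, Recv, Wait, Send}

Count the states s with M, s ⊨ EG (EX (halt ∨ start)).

Sat(halt ∨ start) = {Load, Crit, Recv, Wait, Send, Ack}
Sat(EX (halt ∨ start)) = {s : some successor in {Load, Crit, Recv, Wait, Send, Ack}} = {Load, Recv, Wait, Send, Sync, Err}
EG (EX (halt ∨ start)): greatest fixpoint, start Z0 = {Load, Recv, Wait, Send, Sync, Err}, keep only states in Sat with some successor in Z. Z1 = {Recv, Wait, Send, Err}; Z2 = {Recv, Wait, Send}; fixed.
Sat(EG (EX (halt ∨ start))) = {Recv, Wait, Send}
|Sat(EG (EX (halt ∨ start)))| = |{Recv, Wait, Send}| = 3.

3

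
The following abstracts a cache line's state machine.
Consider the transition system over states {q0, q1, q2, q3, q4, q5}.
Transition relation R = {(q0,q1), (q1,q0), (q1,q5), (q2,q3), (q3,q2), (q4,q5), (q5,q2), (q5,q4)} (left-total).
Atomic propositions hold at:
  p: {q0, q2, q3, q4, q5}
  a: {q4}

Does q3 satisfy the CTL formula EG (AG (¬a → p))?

Sat(¬a) = {q0, q1, q2, q3, q5}
Sat(¬a → p) = {q0, q2, q3, q4, q5}
AG (¬a → p): greatest fixpoint, start Z0 = {q0, q2, q3, q4, q5}, keep only states in Sat with every successor in Z. Z1 = {q2, q3, q4, q5}; fixed.
Sat(AG (¬a → p)) = {q2, q3, q4, q5}
EG (AG (¬a → p)): greatest fixpoint, start Z0 = {q2, q3, q4, q5}, keep only states in Sat with some successor in Z. Already a fixed point.
Sat(EG (AG (¬a → p))) = {q2, q3, q4, q5}
q3 ∈ Sat(EG (AG (¬a → p))) = {q2, q3, q4, q5}, so the formula holds at q3.

Yes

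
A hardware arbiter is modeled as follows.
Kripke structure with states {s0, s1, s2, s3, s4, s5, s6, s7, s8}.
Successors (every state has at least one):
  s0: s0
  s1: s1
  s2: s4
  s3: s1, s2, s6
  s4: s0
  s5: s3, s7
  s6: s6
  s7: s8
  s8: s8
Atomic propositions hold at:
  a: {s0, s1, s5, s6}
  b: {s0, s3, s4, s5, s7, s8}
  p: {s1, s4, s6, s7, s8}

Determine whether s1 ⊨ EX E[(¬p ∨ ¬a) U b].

Sat(¬p) = {s0, s2, s3, s5}
Sat(¬a) = {s2, s3, s4, s7, s8}
Sat(¬p ∨ ¬a) = {s0, s2, s3, s4, s5, s7, s8}
E[(¬p ∨ ¬a) U b]: least fixpoint, start Z0 = Sat(b) = {s0, s3, s4, s5, s7, s8}, add states in Sat(¬p ∨ ¬a) with some successor in Z. Z1 = {s0, s2, s3, s4, s5, s7, s8}; fixed.
Sat(E[(¬p ∨ ¬a) U b]) = {s0, s2, s3, s4, s5, s7, s8}
Sat(EX E[(¬p ∨ ¬a) U b]) = {s : some successor in {s0, s2, s3, s4, s5, s7, s8}} = {s0, s2, s3, s4, s5, s7, s8}
s1 ∉ Sat(EX E[(¬p ∨ ¬a) U b]) = {s0, s2, s3, s4, s5, s7, s8}, so the formula does not hold at s1.

No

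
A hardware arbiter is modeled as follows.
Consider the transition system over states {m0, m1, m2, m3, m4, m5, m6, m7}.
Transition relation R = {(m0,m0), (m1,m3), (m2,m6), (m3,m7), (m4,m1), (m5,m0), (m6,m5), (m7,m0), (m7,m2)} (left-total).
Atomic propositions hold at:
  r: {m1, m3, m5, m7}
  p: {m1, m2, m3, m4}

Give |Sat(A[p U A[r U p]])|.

A[r U p]: least fixpoint, start Z0 = Sat(p) = {m1, m2, m3, m4}, add states in Sat(r) with every successor in Z. Already a fixed point.
Sat(A[r U p]) = {m1, m2, m3, m4}
A[p U A[r U p]]: least fixpoint, start Z0 = Sat(A[r U p]) = {m1, m2, m3, m4}, add states in Sat(p) with every successor in Z. Already a fixed point.
Sat(A[p U A[r U p]]) = {m1, m2, m3, m4}
|Sat(A[p U A[r U p]])| = |{m1, m2, m3, m4}| = 4.

4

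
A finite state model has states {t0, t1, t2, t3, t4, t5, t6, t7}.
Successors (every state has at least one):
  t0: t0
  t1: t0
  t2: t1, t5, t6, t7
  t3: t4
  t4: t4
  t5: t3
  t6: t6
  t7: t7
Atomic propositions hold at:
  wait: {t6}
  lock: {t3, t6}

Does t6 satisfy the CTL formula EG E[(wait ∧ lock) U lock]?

Yes

Sat(wait ∧ lock) = {t6}
E[(wait ∧ lock) U lock]: least fixpoint, start Z0 = Sat(lock) = {t3, t6}, add states in Sat(wait ∧ lock) with some successor in Z. Already a fixed point.
Sat(E[(wait ∧ lock) U lock]) = {t3, t6}
EG E[(wait ∧ lock) U lock]: greatest fixpoint, start Z0 = {t3, t6}, keep only states in Sat with some successor in Z. Z1 = {t6}; fixed.
Sat(EG E[(wait ∧ lock) U lock]) = {t6}
t6 ∈ Sat(EG E[(wait ∧ lock) U lock]) = {t6}, so the formula holds at t6.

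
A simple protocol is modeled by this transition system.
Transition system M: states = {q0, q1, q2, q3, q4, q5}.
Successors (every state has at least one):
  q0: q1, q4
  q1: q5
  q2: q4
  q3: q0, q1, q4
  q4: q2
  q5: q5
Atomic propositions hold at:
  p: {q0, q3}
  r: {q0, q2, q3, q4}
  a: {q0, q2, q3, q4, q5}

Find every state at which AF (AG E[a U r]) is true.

{q2, q4}

E[a U r]: least fixpoint, start Z0 = Sat(r) = {q0, q2, q3, q4}, add states in Sat(a) with some successor in Z. Already a fixed point.
Sat(E[a U r]) = {q0, q2, q3, q4}
AG E[a U r]: greatest fixpoint, start Z0 = {q0, q2, q3, q4}, keep only states in Sat with every successor in Z. Z1 = {q2, q4}; fixed.
Sat(AG E[a U r]) = {q2, q4}
AF (AG E[a U r]): least fixpoint, start Z0 = {q2, q4}, add states with every successor in Z. Already a fixed point.
Sat(AF (AG E[a U r])) = {q2, q4}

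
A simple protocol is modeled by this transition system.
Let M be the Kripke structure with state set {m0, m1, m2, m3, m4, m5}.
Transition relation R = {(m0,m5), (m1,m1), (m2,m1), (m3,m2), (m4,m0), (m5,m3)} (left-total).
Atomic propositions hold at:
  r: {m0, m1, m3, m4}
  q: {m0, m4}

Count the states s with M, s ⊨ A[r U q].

2

A[r U q]: least fixpoint, start Z0 = Sat(q) = {m0, m4}, add states in Sat(r) with every successor in Z. Already a fixed point.
Sat(A[r U q]) = {m0, m4}
|Sat(A[r U q])| = |{m0, m4}| = 2.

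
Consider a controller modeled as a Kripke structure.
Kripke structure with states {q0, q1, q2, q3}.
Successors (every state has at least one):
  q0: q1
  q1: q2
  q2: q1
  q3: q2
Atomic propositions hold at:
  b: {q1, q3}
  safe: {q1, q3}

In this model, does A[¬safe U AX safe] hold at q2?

Sat(¬safe) = {q0, q2}
Sat(AX safe) = {s : every successor in {q1, q3}} = {q0, q2}
A[¬safe U AX safe]: least fixpoint, start Z0 = Sat(AX safe) = {q0, q2}, add states in Sat(¬safe) with every successor in Z. Already a fixed point.
Sat(A[¬safe U AX safe]) = {q0, q2}
q2 ∈ Sat(A[¬safe U AX safe]) = {q0, q2}, so the formula holds at q2.

Yes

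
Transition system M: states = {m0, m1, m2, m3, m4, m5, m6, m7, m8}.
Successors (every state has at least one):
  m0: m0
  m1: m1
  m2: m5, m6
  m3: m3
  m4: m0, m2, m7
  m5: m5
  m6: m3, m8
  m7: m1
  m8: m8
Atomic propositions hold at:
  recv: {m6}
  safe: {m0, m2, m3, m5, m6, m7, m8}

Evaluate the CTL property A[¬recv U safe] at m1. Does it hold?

No

Sat(¬recv) = {m0, m1, m2, m3, m4, m5, m7, m8}
A[¬recv U safe]: least fixpoint, start Z0 = Sat(safe) = {m0, m2, m3, m5, m6, m7, m8}, add states in Sat(¬recv) with every successor in Z. Z1 = {m0, m2, m3, m4, m5, m6, m7, m8}; fixed.
Sat(A[¬recv U safe]) = {m0, m2, m3, m4, m5, m6, m7, m8}
m1 ∉ Sat(A[¬recv U safe]) = {m0, m2, m3, m4, m5, m6, m7, m8}, so the formula does not hold at m1.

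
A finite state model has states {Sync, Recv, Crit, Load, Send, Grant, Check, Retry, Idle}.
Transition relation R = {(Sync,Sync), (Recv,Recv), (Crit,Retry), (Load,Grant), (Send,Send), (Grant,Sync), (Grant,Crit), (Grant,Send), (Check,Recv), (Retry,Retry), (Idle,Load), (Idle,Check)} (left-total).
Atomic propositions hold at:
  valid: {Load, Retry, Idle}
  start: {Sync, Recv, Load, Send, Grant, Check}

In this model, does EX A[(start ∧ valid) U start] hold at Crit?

No

Sat(start ∧ valid) = {Load}
A[(start ∧ valid) U start]: least fixpoint, start Z0 = Sat(start) = {Sync, Recv, Load, Send, Grant, Check}, add states in Sat(start ∧ valid) with every successor in Z. Already a fixed point.
Sat(A[(start ∧ valid) U start]) = {Sync, Recv, Load, Send, Grant, Check}
Sat(EX A[(start ∧ valid) U start]) = {s : some successor in {Sync, Recv, Load, Send, Grant, Check}} = {Sync, Recv, Load, Send, Grant, Check, Idle}
Crit ∉ Sat(EX A[(start ∧ valid) U start]) = {Sync, Recv, Load, Send, Grant, Check, Idle}, so the formula does not hold at Crit.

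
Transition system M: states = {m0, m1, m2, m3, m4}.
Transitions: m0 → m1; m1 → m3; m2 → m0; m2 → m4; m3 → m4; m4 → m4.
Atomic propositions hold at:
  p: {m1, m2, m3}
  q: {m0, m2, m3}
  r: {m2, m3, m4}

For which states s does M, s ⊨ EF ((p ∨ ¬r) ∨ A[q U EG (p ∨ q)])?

Sat(¬r) = {m0, m1}
Sat(p ∨ ¬r) = {m0, m1, m2, m3}
Sat(p ∨ q) = {m0, m1, m2, m3}
EG (p ∨ q): greatest fixpoint, start Z0 = {m0, m1, m2, m3}, keep only states in Sat with some successor in Z. Z1 = {m0, m1, m2}; Z2 = {m0, m2}; Z3 = {m2}; Z4 = ∅; fixed.
Sat(EG (p ∨ q)) = ∅
A[q U EG (p ∨ q)]: least fixpoint, start Z0 = Sat(EG (p ∨ q)) = ∅, add states in Sat(q) with every successor in Z. Already a fixed point.
Sat(A[q U EG (p ∨ q)]) = ∅
Sat((p ∨ ¬r) ∨ A[q U EG (p ∨ q)]) = {m0, m1, m2, m3}
EF ((p ∨ ¬r) ∨ A[q U EG (p ∨ q)]): least fixpoint, start Z0 = {m0, m1, m2, m3}, add states with some successor in Z. Already a fixed point.
Sat(EF ((p ∨ ¬r) ∨ A[q U EG (p ∨ q)])) = {m0, m1, m2, m3}

{m0, m1, m2, m3}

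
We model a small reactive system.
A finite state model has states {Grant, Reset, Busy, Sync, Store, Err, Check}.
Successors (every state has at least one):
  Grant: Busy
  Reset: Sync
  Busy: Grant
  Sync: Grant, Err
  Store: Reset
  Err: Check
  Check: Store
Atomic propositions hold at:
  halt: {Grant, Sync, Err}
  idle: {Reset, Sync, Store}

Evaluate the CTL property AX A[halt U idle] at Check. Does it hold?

Yes

A[halt U idle]: least fixpoint, start Z0 = Sat(idle) = {Reset, Sync, Store}, add states in Sat(halt) with every successor in Z. Already a fixed point.
Sat(A[halt U idle]) = {Reset, Sync, Store}
Sat(AX A[halt U idle]) = {s : every successor in {Reset, Sync, Store}} = {Reset, Store, Check}
Check ∈ Sat(AX A[halt U idle]) = {Reset, Store, Check}, so the formula holds at Check.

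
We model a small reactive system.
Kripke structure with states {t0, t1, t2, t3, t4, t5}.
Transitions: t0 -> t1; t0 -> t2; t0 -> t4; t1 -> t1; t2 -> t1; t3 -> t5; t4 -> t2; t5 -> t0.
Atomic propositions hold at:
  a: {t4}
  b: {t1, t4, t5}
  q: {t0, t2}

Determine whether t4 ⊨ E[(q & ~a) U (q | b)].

Yes

Sat(~a) = {t0, t1, t2, t3, t5}
Sat(q & ~a) = {t0, t2}
Sat(q | b) = {t0, t1, t2, t4, t5}
E[(q & ~a) U (q | b)]: least fixpoint, start Z0 = Sat((q | b)) = {t0, t1, t2, t4, t5}, add states in Sat(q & ~a) with some successor in Z. Already a fixed point.
Sat(E[(q & ~a) U (q | b)]) = {t0, t1, t2, t4, t5}
t4 ∈ Sat(E[(q & ~a) U (q | b)]) = {t0, t1, t2, t4, t5}, so the formula holds at t4.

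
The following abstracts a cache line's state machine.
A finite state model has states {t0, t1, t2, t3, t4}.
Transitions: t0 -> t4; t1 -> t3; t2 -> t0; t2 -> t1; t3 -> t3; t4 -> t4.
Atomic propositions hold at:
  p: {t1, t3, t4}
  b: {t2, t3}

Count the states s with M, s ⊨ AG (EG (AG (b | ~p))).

1

Sat(~p) = {t0, t2}
Sat(b | ~p) = {t0, t2, t3}
AG (b | ~p): greatest fixpoint, start Z0 = {t0, t2, t3}, keep only states in Sat with every successor in Z. Z1 = {t3}; fixed.
Sat(AG (b | ~p)) = {t3}
EG (AG (b | ~p)): greatest fixpoint, start Z0 = {t3}, keep only states in Sat with some successor in Z. Already a fixed point.
Sat(EG (AG (b | ~p))) = {t3}
AG (EG (AG (b | ~p))): greatest fixpoint, start Z0 = {t3}, keep only states in Sat with every successor in Z. Already a fixed point.
Sat(AG (EG (AG (b | ~p)))) = {t3}
|Sat(AG (EG (AG (b | ~p))))| = |{t3}| = 1.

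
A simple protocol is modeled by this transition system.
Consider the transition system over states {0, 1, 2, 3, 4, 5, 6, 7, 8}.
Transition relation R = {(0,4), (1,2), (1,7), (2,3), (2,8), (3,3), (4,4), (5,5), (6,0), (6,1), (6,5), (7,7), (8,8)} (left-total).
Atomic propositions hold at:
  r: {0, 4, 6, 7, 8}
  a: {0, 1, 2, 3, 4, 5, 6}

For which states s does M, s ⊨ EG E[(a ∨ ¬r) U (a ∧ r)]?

{0, 4, 6}

Sat(¬r) = {1, 2, 3, 5}
Sat(a ∨ ¬r) = {0, 1, 2, 3, 4, 5, 6}
Sat(a ∧ r) = {0, 4, 6}
E[(a ∨ ¬r) U (a ∧ r)]: least fixpoint, start Z0 = Sat((a ∧ r)) = {0, 4, 6}, add states in Sat(a ∨ ¬r) with some successor in Z. Already a fixed point.
Sat(E[(a ∨ ¬r) U (a ∧ r)]) = {0, 4, 6}
EG E[(a ∨ ¬r) U (a ∧ r)]: greatest fixpoint, start Z0 = {0, 4, 6}, keep only states in Sat with some successor in Z. Already a fixed point.
Sat(EG E[(a ∨ ¬r) U (a ∧ r)]) = {0, 4, 6}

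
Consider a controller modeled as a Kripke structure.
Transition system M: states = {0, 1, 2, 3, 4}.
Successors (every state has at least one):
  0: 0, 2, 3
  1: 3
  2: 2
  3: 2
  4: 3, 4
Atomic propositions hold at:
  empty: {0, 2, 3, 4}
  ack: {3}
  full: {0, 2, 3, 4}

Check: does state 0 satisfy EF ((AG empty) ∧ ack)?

AG empty: greatest fixpoint, start Z0 = {0, 2, 3, 4}, keep only states in Sat with every successor in Z. Already a fixed point.
Sat(AG empty) = {0, 2, 3, 4}
Sat((AG empty) ∧ ack) = {3}
EF ((AG empty) ∧ ack): least fixpoint, start Z0 = {3}, add states with some successor in Z. Z1 = {0, 1, 3, 4}; fixed.
Sat(EF ((AG empty) ∧ ack)) = {0, 1, 3, 4}
0 ∈ Sat(EF ((AG empty) ∧ ack)) = {0, 1, 3, 4}, so the formula holds at 0.

Yes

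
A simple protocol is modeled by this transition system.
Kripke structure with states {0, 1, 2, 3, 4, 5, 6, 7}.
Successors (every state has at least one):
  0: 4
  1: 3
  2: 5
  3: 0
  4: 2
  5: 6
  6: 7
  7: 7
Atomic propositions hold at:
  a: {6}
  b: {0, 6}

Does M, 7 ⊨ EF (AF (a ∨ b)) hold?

No

Sat(a ∨ b) = {0, 6}
AF (a ∨ b): least fixpoint, start Z0 = {0, 6}, add states with every successor in Z. Z1 = {0, 3, 5, 6}; Z2 = {0, 1, 2, 3, 5, 6}; Z3 = {0, 1, 2, 3, 4, 5, 6}; fixed.
Sat(AF (a ∨ b)) = {0, 1, 2, 3, 4, 5, 6}
EF (AF (a ∨ b)): least fixpoint, start Z0 = {0, 1, 2, 3, 4, 5, 6}, add states with some successor in Z. Already a fixed point.
Sat(EF (AF (a ∨ b))) = {0, 1, 2, 3, 4, 5, 6}
7 ∉ Sat(EF (AF (a ∨ b))) = {0, 1, 2, 3, 4, 5, 6}, so the formula does not hold at 7.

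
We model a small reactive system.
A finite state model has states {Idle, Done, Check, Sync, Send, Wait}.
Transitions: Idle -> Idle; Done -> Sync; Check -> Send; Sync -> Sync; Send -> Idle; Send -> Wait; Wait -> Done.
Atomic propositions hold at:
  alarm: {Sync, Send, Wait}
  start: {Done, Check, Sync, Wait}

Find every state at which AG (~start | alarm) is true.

{Idle, Sync}

Sat(~start) = {Idle, Send}
Sat(~start | alarm) = {Idle, Sync, Send, Wait}
AG (~start | alarm): greatest fixpoint, start Z0 = {Idle, Sync, Send, Wait}, keep only states in Sat with every successor in Z. Z1 = {Idle, Sync, Send}; Z2 = {Idle, Sync}; fixed.
Sat(AG (~start | alarm)) = {Idle, Sync}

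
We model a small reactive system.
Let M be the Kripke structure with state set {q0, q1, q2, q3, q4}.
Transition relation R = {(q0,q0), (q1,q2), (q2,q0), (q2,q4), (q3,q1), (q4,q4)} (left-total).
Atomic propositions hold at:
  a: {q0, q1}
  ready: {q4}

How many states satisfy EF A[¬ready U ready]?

4

Sat(¬ready) = {q0, q1, q2, q3}
A[¬ready U ready]: least fixpoint, start Z0 = Sat(ready) = {q4}, add states in Sat(¬ready) with every successor in Z. Already a fixed point.
Sat(A[¬ready U ready]) = {q4}
EF A[¬ready U ready]: least fixpoint, start Z0 = {q4}, add states with some successor in Z. Z1 = {q2, q4}; Z2 = {q1, q2, q4}; Z3 = {q1, q2, q3, q4}; fixed.
Sat(EF A[¬ready U ready]) = {q1, q2, q3, q4}
|Sat(EF A[¬ready U ready])| = |{q1, q2, q3, q4}| = 4.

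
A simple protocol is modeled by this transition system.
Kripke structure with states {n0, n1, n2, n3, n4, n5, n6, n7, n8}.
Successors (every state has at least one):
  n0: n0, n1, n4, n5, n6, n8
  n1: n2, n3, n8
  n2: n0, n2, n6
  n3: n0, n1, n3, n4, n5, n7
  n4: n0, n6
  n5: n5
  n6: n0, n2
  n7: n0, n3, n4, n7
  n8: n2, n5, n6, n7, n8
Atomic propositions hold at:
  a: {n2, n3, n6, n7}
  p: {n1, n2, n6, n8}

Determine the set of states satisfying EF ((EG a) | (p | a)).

{n0, n1, n2, n3, n4, n6, n7, n8}

EG a: greatest fixpoint, start Z0 = {n2, n3, n6, n7}, keep only states in Sat with some successor in Z. Already a fixed point.
Sat(EG a) = {n2, n3, n6, n7}
Sat(p | a) = {n1, n2, n3, n6, n7, n8}
Sat((EG a) | (p | a)) = {n1, n2, n3, n6, n7, n8}
EF ((EG a) | (p | a)): least fixpoint, start Z0 = {n1, n2, n3, n6, n7, n8}, add states with some successor in Z. Z1 = {n0, n1, n2, n3, n4, n6, n7, n8}; fixed.
Sat(EF ((EG a) | (p | a))) = {n0, n1, n2, n3, n4, n6, n7, n8}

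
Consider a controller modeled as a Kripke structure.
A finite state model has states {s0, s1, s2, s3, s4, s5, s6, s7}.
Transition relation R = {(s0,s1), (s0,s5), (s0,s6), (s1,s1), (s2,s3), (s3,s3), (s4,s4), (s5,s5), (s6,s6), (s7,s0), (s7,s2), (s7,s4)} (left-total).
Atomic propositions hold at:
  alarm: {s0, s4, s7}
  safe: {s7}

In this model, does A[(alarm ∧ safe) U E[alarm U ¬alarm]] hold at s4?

No

Sat(alarm ∧ safe) = {s7}
Sat(¬alarm) = {s1, s2, s3, s5, s6}
E[alarm U ¬alarm]: least fixpoint, start Z0 = Sat(¬alarm) = {s1, s2, s3, s5, s6}, add states in Sat(alarm) with some successor in Z. Z1 = {s0, s1, s2, s3, s5, s6, s7}; fixed.
Sat(E[alarm U ¬alarm]) = {s0, s1, s2, s3, s5, s6, s7}
A[(alarm ∧ safe) U E[alarm U ¬alarm]]: least fixpoint, start Z0 = Sat(E[alarm U ¬alarm]) = {s0, s1, s2, s3, s5, s6, s7}, add states in Sat(alarm ∧ safe) with every successor in Z. Already a fixed point.
Sat(A[(alarm ∧ safe) U E[alarm U ¬alarm]]) = {s0, s1, s2, s3, s5, s6, s7}
s4 ∉ Sat(A[(alarm ∧ safe) U E[alarm U ¬alarm]]) = {s0, s1, s2, s3, s5, s6, s7}, so the formula does not hold at s4.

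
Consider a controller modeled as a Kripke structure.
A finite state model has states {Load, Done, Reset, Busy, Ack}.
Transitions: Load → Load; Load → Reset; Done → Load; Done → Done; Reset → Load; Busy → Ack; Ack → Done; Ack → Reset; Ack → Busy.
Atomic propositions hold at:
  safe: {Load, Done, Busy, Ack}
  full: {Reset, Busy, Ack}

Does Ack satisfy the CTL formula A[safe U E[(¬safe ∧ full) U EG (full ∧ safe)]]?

Sat(¬safe) = {Reset}
Sat(¬safe ∧ full) = {Reset}
Sat(full ∧ safe) = {Busy, Ack}
EG (full ∧ safe): greatest fixpoint, start Z0 = {Busy, Ack}, keep only states in Sat with some successor in Z. Already a fixed point.
Sat(EG (full ∧ safe)) = {Busy, Ack}
E[(¬safe ∧ full) U EG (full ∧ safe)]: least fixpoint, start Z0 = Sat(EG (full ∧ safe)) = {Busy, Ack}, add states in Sat(¬safe ∧ full) with some successor in Z. Already a fixed point.
Sat(E[(¬safe ∧ full) U EG (full ∧ safe)]) = {Busy, Ack}
A[safe U E[(¬safe ∧ full) U EG (full ∧ safe)]]: least fixpoint, start Z0 = Sat(E[(¬safe ∧ full) U EG (full ∧ safe)]) = {Busy, Ack}, add states in Sat(safe) with every successor in Z. Already a fixed point.
Sat(A[safe U E[(¬safe ∧ full) U EG (full ∧ safe)]]) = {Busy, Ack}
Ack ∈ Sat(A[safe U E[(¬safe ∧ full) U EG (full ∧ safe)]]) = {Busy, Ack}, so the formula holds at Ack.

Yes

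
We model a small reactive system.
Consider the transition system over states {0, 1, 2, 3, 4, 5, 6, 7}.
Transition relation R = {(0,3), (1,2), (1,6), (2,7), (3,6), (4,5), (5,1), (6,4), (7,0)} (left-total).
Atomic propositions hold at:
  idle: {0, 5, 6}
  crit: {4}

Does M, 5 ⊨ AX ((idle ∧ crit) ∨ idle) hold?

Sat(idle ∧ crit) = ∅
Sat((idle ∧ crit) ∨ idle) = {0, 5, 6}
Sat(AX ((idle ∧ crit) ∨ idle)) = {s : every successor in {0, 5, 6}} = {3, 4, 7}
5 ∉ Sat(AX ((idle ∧ crit) ∨ idle)) = {3, 4, 7}, so the formula does not hold at 5.

No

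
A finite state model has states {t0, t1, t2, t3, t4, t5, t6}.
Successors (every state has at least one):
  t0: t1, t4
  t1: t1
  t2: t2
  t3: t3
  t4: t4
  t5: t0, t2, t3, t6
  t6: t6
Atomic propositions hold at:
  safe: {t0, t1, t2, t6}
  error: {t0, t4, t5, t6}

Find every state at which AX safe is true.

Sat(AX safe) = {s : every successor in {t0, t1, t2, t6}} = {t1, t2, t6}

{t1, t2, t6}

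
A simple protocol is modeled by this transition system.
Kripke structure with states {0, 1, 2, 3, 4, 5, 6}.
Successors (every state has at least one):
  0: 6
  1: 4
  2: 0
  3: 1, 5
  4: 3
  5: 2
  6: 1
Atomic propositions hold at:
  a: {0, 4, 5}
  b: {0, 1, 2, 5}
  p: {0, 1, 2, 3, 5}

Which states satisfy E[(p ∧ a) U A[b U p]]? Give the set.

{0, 1, 2, 3, 5}

Sat(p ∧ a) = {0, 5}
A[b U p]: least fixpoint, start Z0 = Sat(p) = {0, 1, 2, 3, 5}, add states in Sat(b) with every successor in Z. Already a fixed point.
Sat(A[b U p]) = {0, 1, 2, 3, 5}
E[(p ∧ a) U A[b U p]]: least fixpoint, start Z0 = Sat(A[b U p]) = {0, 1, 2, 3, 5}, add states in Sat(p ∧ a) with some successor in Z. Already a fixed point.
Sat(E[(p ∧ a) U A[b U p]]) = {0, 1, 2, 3, 5}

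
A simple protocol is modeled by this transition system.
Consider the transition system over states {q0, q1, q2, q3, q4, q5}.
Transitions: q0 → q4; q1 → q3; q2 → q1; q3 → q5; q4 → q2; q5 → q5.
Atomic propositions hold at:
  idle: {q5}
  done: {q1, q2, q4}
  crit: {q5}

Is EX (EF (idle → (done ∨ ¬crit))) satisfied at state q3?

No

Sat(¬crit) = {q0, q1, q2, q3, q4}
Sat(done ∨ ¬crit) = {q0, q1, q2, q3, q4}
Sat(idle → (done ∨ ¬crit)) = {q0, q1, q2, q3, q4}
EF (idle → (done ∨ ¬crit)): least fixpoint, start Z0 = {q0, q1, q2, q3, q4}, add states with some successor in Z. Already a fixed point.
Sat(EF (idle → (done ∨ ¬crit))) = {q0, q1, q2, q3, q4}
Sat(EX (EF (idle → (done ∨ ¬crit)))) = {s : some successor in {q0, q1, q2, q3, q4}} = {q0, q1, q2, q4}
q3 ∉ Sat(EX (EF (idle → (done ∨ ¬crit)))) = {q0, q1, q2, q4}, so the formula does not hold at q3.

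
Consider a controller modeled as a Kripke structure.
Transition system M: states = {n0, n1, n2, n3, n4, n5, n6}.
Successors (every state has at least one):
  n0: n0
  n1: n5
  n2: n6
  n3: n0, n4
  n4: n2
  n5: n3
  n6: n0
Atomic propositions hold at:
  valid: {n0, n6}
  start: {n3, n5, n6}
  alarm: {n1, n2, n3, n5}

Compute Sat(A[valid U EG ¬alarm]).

Sat(¬alarm) = {n0, n4, n6}
EG ¬alarm: greatest fixpoint, start Z0 = {n0, n4, n6}, keep only states in Sat with some successor in Z. Z1 = {n0, n6}; fixed.
Sat(EG ¬alarm) = {n0, n6}
A[valid U EG ¬alarm]: least fixpoint, start Z0 = Sat(EG ¬alarm) = {n0, n6}, add states in Sat(valid) with every successor in Z. Already a fixed point.
Sat(A[valid U EG ¬alarm]) = {n0, n6}

{n0, n6}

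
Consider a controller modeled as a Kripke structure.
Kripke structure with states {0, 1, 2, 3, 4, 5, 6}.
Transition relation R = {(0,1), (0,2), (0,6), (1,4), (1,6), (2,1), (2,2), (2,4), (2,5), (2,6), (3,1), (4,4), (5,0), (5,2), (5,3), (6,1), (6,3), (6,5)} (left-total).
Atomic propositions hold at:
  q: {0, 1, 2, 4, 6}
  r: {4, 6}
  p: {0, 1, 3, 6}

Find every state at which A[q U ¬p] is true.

{2, 4, 5}

Sat(¬p) = {2, 4, 5}
A[q U ¬p]: least fixpoint, start Z0 = Sat(¬p) = {2, 4, 5}, add states in Sat(q) with every successor in Z. Already a fixed point.
Sat(A[q U ¬p]) = {2, 4, 5}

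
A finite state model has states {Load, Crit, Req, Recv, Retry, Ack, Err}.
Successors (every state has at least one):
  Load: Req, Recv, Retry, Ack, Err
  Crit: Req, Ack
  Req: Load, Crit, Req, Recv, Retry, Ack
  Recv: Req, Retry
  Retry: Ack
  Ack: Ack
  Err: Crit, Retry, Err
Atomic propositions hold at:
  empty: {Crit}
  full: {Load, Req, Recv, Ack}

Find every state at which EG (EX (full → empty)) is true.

{Load, Req, Recv, Err}

Sat(full → empty) = {Crit, Retry, Err}
Sat(EX (full → empty)) = {s : some successor in {Crit, Retry, Err}} = {Load, Req, Recv, Err}
EG (EX (full → empty)): greatest fixpoint, start Z0 = {Load, Req, Recv, Err}, keep only states in Sat with some successor in Z. Already a fixed point.
Sat(EG (EX (full → empty))) = {Load, Req, Recv, Err}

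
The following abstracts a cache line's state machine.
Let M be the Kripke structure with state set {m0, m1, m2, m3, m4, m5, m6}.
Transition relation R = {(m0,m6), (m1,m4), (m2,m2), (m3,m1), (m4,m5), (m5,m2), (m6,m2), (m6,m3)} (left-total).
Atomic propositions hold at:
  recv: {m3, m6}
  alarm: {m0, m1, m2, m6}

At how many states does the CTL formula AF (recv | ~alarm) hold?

6

Sat(~alarm) = {m3, m4, m5}
Sat(recv | ~alarm) = {m3, m4, m5, m6}
AF (recv | ~alarm): least fixpoint, start Z0 = {m3, m4, m5, m6}, add states with every successor in Z. Z1 = {m0, m1, m3, m4, m5, m6}; fixed.
Sat(AF (recv | ~alarm)) = {m0, m1, m3, m4, m5, m6}
|Sat(AF (recv | ~alarm))| = |{m0, m1, m3, m4, m5, m6}| = 6.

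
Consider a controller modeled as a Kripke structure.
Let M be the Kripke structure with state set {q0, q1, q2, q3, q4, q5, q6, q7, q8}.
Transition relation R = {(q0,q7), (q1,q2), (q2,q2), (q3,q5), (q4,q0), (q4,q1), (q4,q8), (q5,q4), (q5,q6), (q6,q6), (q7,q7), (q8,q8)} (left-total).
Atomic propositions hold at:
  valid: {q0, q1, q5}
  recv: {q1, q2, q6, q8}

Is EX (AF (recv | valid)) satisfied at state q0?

No

Sat(recv | valid) = {q0, q1, q2, q5, q6, q8}
AF (recv | valid): least fixpoint, start Z0 = {q0, q1, q2, q5, q6, q8}, add states with every successor in Z. Z1 = {q0, q1, q2, q3, q4, q5, q6, q8}; fixed.
Sat(AF (recv | valid)) = {q0, q1, q2, q3, q4, q5, q6, q8}
Sat(EX (AF (recv | valid))) = {s : some successor in {q0, q1, q2, q3, q4, q5, q6, q8}} = {q1, q2, q3, q4, q5, q6, q8}
q0 ∉ Sat(EX (AF (recv | valid))) = {q1, q2, q3, q4, q5, q6, q8}, so the formula does not hold at q0.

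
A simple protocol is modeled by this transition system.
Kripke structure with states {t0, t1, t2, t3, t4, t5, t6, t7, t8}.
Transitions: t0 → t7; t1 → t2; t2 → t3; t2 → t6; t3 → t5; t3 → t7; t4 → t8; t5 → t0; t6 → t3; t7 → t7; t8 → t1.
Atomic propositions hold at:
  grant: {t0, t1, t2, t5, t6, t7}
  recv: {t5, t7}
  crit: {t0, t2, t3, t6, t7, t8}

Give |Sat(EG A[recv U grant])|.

A[recv U grant]: least fixpoint, start Z0 = Sat(grant) = {t0, t1, t2, t5, t6, t7}, add states in Sat(recv) with every successor in Z. Already a fixed point.
Sat(A[recv U grant]) = {t0, t1, t2, t5, t6, t7}
EG A[recv U grant]: greatest fixpoint, start Z0 = {t0, t1, t2, t5, t6, t7}, keep only states in Sat with some successor in Z. Z1 = {t0, t1, t2, t5, t7}; Z2 = {t0, t1, t5, t7}; Z3 = {t0, t5, t7}; fixed.
Sat(EG A[recv U grant]) = {t0, t5, t7}
|Sat(EG A[recv U grant])| = |{t0, t5, t7}| = 3.

3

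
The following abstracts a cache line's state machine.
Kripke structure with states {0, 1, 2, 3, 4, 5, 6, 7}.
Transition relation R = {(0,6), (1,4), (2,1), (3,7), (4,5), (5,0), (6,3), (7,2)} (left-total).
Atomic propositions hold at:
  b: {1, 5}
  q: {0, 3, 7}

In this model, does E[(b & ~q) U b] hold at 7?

Sat(~q) = {1, 2, 4, 5, 6}
Sat(b & ~q) = {1, 5}
E[(b & ~q) U b]: least fixpoint, start Z0 = Sat(b) = {1, 5}, add states in Sat(b & ~q) with some successor in Z. Already a fixed point.
Sat(E[(b & ~q) U b]) = {1, 5}
7 ∉ Sat(E[(b & ~q) U b]) = {1, 5}, so the formula does not hold at 7.

No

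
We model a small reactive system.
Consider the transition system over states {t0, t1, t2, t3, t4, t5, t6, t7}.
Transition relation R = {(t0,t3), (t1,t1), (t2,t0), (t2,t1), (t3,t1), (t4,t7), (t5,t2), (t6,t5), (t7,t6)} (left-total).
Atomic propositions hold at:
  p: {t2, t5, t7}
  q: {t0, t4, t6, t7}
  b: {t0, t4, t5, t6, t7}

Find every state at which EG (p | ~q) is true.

Sat(~q) = {t1, t2, t3, t5}
Sat(p | ~q) = {t1, t2, t3, t5, t7}
EG (p | ~q): greatest fixpoint, start Z0 = {t1, t2, t3, t5, t7}, keep only states in Sat with some successor in Z. Z1 = {t1, t2, t3, t5}; fixed.
Sat(EG (p | ~q)) = {t1, t2, t3, t5}

{t1, t2, t3, t5}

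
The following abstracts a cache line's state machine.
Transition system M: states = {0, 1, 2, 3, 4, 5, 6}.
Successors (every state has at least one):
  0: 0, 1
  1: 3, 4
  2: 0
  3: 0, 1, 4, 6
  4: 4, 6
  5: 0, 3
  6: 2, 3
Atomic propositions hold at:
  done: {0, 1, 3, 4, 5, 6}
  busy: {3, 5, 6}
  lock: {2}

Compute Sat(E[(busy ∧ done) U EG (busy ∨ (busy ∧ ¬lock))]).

{3, 5, 6}

Sat(busy ∧ done) = {3, 5, 6}
Sat(¬lock) = {0, 1, 3, 4, 5, 6}
Sat(busy ∧ ¬lock) = {3, 5, 6}
Sat(busy ∨ (busy ∧ ¬lock)) = {3, 5, 6}
EG (busy ∨ (busy ∧ ¬lock)): greatest fixpoint, start Z0 = {3, 5, 6}, keep only states in Sat with some successor in Z. Already a fixed point.
Sat(EG (busy ∨ (busy ∧ ¬lock))) = {3, 5, 6}
E[(busy ∧ done) U EG (busy ∨ (busy ∧ ¬lock))]: least fixpoint, start Z0 = Sat(EG (busy ∨ (busy ∧ ¬lock))) = {3, 5, 6}, add states in Sat(busy ∧ done) with some successor in Z. Already a fixed point.
Sat(E[(busy ∧ done) U EG (busy ∨ (busy ∧ ¬lock))]) = {3, 5, 6}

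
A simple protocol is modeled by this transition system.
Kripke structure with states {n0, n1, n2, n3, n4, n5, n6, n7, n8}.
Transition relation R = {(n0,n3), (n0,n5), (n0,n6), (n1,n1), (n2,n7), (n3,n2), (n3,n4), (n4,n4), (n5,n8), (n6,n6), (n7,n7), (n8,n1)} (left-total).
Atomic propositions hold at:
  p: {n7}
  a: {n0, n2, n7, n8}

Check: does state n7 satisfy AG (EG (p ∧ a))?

Yes

Sat(p ∧ a) = {n7}
EG (p ∧ a): greatest fixpoint, start Z0 = {n7}, keep only states in Sat with some successor in Z. Already a fixed point.
Sat(EG (p ∧ a)) = {n7}
AG (EG (p ∧ a)): greatest fixpoint, start Z0 = {n7}, keep only states in Sat with every successor in Z. Already a fixed point.
Sat(AG (EG (p ∧ a))) = {n7}
n7 ∈ Sat(AG (EG (p ∧ a))) = {n7}, so the formula holds at n7.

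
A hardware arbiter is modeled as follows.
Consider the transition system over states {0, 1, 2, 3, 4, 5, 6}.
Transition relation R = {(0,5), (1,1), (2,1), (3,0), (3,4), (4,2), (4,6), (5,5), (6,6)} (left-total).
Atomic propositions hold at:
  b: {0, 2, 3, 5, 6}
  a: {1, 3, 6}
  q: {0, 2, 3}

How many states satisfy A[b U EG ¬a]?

Sat(¬a) = {0, 2, 4, 5}
EG ¬a: greatest fixpoint, start Z0 = {0, 2, 4, 5}, keep only states in Sat with some successor in Z. Z1 = {0, 4, 5}; Z2 = {0, 5}; fixed.
Sat(EG ¬a) = {0, 5}
A[b U EG ¬a]: least fixpoint, start Z0 = Sat(EG ¬a) = {0, 5}, add states in Sat(b) with every successor in Z. Already a fixed point.
Sat(A[b U EG ¬a]) = {0, 5}
|Sat(A[b U EG ¬a])| = |{0, 5}| = 2.

2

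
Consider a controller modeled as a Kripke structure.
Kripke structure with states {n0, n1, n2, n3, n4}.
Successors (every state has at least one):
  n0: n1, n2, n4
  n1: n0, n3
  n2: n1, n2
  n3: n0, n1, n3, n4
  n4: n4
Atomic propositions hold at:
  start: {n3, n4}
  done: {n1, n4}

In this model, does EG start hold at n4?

Yes

EG start: greatest fixpoint, start Z0 = {n3, n4}, keep only states in Sat with some successor in Z. Already a fixed point.
Sat(EG start) = {n3, n4}
n4 ∈ Sat(EG start) = {n3, n4}, so the formula holds at n4.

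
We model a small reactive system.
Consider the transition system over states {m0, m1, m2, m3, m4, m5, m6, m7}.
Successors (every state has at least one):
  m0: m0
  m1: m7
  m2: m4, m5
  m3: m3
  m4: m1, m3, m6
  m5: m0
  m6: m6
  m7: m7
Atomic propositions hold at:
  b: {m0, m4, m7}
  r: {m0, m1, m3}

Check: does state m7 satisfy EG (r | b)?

Sat(r | b) = {m0, m1, m3, m4, m7}
EG (r | b): greatest fixpoint, start Z0 = {m0, m1, m3, m4, m7}, keep only states in Sat with some successor in Z. Already a fixed point.
Sat(EG (r | b)) = {m0, m1, m3, m4, m7}
m7 ∈ Sat(EG (r | b)) = {m0, m1, m3, m4, m7}, so the formula holds at m7.

Yes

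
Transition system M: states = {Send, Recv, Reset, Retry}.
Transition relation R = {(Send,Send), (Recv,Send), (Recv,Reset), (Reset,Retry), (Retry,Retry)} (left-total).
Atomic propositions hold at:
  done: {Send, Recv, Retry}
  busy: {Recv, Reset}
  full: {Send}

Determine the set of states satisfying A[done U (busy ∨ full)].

Sat(busy ∨ full) = {Send, Recv, Reset}
A[done U (busy ∨ full)]: least fixpoint, start Z0 = Sat((busy ∨ full)) = {Send, Recv, Reset}, add states in Sat(done) with every successor in Z. Already a fixed point.
Sat(A[done U (busy ∨ full)]) = {Send, Recv, Reset}

{Send, Recv, Reset}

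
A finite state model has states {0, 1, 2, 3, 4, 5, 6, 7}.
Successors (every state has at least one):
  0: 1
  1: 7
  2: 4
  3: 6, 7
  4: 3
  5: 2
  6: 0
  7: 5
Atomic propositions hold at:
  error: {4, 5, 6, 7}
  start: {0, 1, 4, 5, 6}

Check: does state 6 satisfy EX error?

Sat(EX error) = {s : some successor in {4, 5, 6, 7}} = {1, 2, 3, 7}
6 ∉ Sat(EX error) = {1, 2, 3, 7}, so the formula does not hold at 6.

No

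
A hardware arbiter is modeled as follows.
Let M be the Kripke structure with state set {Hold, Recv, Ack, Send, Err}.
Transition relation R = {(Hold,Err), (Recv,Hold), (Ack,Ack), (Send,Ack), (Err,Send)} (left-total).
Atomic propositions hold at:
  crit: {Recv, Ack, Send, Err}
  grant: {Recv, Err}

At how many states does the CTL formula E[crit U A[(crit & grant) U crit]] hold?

4

Sat(crit & grant) = {Recv, Err}
A[(crit & grant) U crit]: least fixpoint, start Z0 = Sat(crit) = {Recv, Ack, Send, Err}, add states in Sat(crit & grant) with every successor in Z. Already a fixed point.
Sat(A[(crit & grant) U crit]) = {Recv, Ack, Send, Err}
E[crit U A[(crit & grant) U crit]]: least fixpoint, start Z0 = Sat(A[(crit & grant) U crit]) = {Recv, Ack, Send, Err}, add states in Sat(crit) with some successor in Z. Already a fixed point.
Sat(E[crit U A[(crit & grant) U crit]]) = {Recv, Ack, Send, Err}
|Sat(E[crit U A[(crit & grant) U crit]])| = |{Recv, Ack, Send, Err}| = 4.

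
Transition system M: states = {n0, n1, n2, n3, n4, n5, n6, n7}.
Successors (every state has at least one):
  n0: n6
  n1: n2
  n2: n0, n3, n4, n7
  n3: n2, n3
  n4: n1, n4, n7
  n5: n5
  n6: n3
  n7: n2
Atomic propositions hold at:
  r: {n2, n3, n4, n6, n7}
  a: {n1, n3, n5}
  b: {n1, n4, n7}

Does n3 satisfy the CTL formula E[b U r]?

E[b U r]: least fixpoint, start Z0 = Sat(r) = {n2, n3, n4, n6, n7}, add states in Sat(b) with some successor in Z. Z1 = {n1, n2, n3, n4, n6, n7}; fixed.
Sat(E[b U r]) = {n1, n2, n3, n4, n6, n7}
n3 ∈ Sat(E[b U r]) = {n1, n2, n3, n4, n6, n7}, so the formula holds at n3.

Yes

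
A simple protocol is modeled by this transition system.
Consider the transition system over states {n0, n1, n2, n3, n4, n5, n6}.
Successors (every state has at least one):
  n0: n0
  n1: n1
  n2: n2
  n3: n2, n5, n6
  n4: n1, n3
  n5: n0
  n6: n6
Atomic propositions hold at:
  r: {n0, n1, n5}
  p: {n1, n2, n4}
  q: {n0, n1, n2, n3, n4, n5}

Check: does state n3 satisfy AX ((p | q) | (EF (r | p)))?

Sat(p | q) = {n0, n1, n2, n3, n4, n5}
Sat(r | p) = {n0, n1, n2, n4, n5}
EF (r | p): least fixpoint, start Z0 = {n0, n1, n2, n4, n5}, add states with some successor in Z. Z1 = {n0, n1, n2, n3, n4, n5}; fixed.
Sat(EF (r | p)) = {n0, n1, n2, n3, n4, n5}
Sat((p | q) | (EF (r | p))) = {n0, n1, n2, n3, n4, n5}
Sat(AX ((p | q) | (EF (r | p)))) = {s : every successor in {n0, n1, n2, n3, n4, n5}} = {n0, n1, n2, n4, n5}
n3 ∉ Sat(AX ((p | q) | (EF (r | p)))) = {n0, n1, n2, n4, n5}, so the formula does not hold at n3.

No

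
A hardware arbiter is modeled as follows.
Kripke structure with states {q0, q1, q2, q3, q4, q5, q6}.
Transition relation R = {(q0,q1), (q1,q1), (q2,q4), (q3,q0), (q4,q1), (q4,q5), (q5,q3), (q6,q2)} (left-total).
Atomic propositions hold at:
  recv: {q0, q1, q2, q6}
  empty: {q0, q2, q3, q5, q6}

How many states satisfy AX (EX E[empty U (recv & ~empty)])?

Sat(~empty) = {q1, q4}
Sat(recv & ~empty) = {q1}
E[empty U (recv & ~empty)]: least fixpoint, start Z0 = Sat((recv & ~empty)) = {q1}, add states in Sat(empty) with some successor in Z. Z1 = {q0, q1}; Z2 = {q0, q1, q3}; Z3 = {q0, q1, q3, q5}; fixed.
Sat(E[empty U (recv & ~empty)]) = {q0, q1, q3, q5}
Sat(EX E[empty U (recv & ~empty)]) = {s : some successor in {q0, q1, q3, q5}} = {q0, q1, q3, q4, q5}
Sat(AX (EX E[empty U (recv & ~empty)])) = {s : every successor in {q0, q1, q3, q4, q5}} = {q0, q1, q2, q3, q4, q5}
|Sat(AX (EX E[empty U (recv & ~empty)]))| = |{q0, q1, q2, q3, q4, q5}| = 6.

6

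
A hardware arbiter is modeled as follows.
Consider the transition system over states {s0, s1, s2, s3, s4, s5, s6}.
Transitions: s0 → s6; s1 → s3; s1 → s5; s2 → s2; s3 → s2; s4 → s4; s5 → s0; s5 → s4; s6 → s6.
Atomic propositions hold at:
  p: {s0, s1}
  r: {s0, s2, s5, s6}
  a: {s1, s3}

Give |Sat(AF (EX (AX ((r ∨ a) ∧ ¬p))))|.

Sat(r ∨ a) = {s0, s1, s2, s3, s5, s6}
Sat(¬p) = {s2, s3, s4, s5, s6}
Sat((r ∨ a) ∧ ¬p) = {s2, s3, s5, s6}
Sat(AX ((r ∨ a) ∧ ¬p)) = {s : every successor in {s2, s3, s5, s6}} = {s0, s1, s2, s3, s6}
Sat(EX (AX ((r ∨ a) ∧ ¬p))) = {s : some successor in {s0, s1, s2, s3, s6}} = {s0, s1, s2, s3, s5, s6}
AF (EX (AX ((r ∨ a) ∧ ¬p))): least fixpoint, start Z0 = {s0, s1, s2, s3, s5, s6}, add states with every successor in Z. Already a fixed point.
Sat(AF (EX (AX ((r ∨ a) ∧ ¬p)))) = {s0, s1, s2, s3, s5, s6}
|Sat(AF (EX (AX ((r ∨ a) ∧ ¬p))))| = |{s0, s1, s2, s3, s5, s6}| = 6.

6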